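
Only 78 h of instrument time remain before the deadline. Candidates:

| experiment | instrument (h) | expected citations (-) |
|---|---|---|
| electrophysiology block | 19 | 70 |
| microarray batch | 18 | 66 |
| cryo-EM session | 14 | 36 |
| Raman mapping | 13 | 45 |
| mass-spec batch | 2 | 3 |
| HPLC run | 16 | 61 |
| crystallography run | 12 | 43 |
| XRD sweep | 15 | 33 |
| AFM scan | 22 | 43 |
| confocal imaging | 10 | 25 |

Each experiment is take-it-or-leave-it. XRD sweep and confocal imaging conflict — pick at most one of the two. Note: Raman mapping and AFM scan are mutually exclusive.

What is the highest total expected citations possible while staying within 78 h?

The ratio ordering already packs tightly: electrophysiology block + microarray batch + Raman mapping + HPLC run + crystallography run, 78 h, 285.
The closest alternative, electrophysiology block + microarray batch + Raman mapping + mass-spec batch + HPLC run + confocal imaging, reaches only 270.

285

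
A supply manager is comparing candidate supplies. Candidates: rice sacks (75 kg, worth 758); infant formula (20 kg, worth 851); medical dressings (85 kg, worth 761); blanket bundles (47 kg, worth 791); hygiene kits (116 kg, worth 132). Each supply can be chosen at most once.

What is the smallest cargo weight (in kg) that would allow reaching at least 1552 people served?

Minimise kg subject to total people served ≥ 1552.
Taking infant formula + blanket bundles gives 1642 (≥ 1552) for 67 kg.
Any bundle with less than 67 kg falls short of 1552.

67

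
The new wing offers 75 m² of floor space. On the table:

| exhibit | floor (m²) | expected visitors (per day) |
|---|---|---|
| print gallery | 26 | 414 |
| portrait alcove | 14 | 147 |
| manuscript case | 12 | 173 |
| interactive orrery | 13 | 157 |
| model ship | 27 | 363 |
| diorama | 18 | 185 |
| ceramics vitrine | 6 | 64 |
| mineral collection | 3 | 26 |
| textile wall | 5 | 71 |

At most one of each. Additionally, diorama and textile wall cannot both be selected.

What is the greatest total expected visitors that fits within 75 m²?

1047

Ranking by ratio (expected visitors/m²): print gallery 15.92, manuscript case 14.42, textile wall 14.20.
Best packing: print gallery + manuscript case + model ship + mineral collection + textile wall — 73 m², 1047 total.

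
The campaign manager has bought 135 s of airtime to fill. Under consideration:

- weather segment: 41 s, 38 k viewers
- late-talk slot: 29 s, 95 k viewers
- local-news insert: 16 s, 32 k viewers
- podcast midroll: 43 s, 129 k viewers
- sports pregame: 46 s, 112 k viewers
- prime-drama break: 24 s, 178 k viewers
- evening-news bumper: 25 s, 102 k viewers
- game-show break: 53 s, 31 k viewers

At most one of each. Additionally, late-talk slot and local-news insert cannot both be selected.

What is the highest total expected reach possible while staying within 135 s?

The ratio ordering already packs tightly: late-talk slot + podcast midroll + prime-drama break + evening-news bumper, 121 s, 504.
Next best is late-talk slot + sports pregame + prime-drama break + evening-news bumper at 487 (124 s) — short by 17.

504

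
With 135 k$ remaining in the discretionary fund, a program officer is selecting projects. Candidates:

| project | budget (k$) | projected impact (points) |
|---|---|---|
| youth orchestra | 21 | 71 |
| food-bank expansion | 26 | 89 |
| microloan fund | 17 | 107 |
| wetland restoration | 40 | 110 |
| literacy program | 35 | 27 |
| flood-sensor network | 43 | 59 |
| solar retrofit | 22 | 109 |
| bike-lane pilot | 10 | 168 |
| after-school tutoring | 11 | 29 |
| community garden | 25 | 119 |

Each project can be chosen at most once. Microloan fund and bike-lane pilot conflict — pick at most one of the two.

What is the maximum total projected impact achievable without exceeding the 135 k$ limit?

Best packing: food-bank expansion + wetland restoration + solar retrofit + bike-lane pilot + after-school tutoring + community garden — 134 k$, 624 total.
No other feasible combination exceeds 624.

624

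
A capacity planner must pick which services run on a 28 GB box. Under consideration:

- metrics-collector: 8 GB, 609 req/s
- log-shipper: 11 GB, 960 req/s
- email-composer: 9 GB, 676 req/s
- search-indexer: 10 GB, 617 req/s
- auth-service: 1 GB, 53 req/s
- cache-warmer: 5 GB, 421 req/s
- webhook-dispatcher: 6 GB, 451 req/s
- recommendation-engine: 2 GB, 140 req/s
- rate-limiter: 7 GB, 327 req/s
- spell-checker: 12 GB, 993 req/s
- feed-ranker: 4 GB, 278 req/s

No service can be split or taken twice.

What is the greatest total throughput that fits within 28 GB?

Log-shipper + cache-warmer + spell-checker uses 28 of the 28 GB and totals 2374.
The closest alternative, log-shipper + auth-service + spell-checker + feed-ranker, reaches only 2284.

2374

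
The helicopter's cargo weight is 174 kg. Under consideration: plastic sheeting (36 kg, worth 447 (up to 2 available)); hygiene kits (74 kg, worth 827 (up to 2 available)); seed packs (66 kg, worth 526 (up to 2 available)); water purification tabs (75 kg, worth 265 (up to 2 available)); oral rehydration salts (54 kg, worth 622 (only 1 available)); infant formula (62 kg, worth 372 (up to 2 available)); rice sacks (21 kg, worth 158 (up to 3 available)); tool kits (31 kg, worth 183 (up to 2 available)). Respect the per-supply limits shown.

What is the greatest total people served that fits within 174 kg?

1896

The ratio heuristic lands on 2×plastic sheeting + oral rehydration salts + 2×rice sacks (1832) but leaves 6 kg idle.
Dropping plastic sheeting and 2×rice sacks frees 78 kg; slotting in hygiene kits (74 kg) lifts the total to 1896 at 164 kg.
The spare 10 kg is too small for any remaining supply, and no exchange beats 1896.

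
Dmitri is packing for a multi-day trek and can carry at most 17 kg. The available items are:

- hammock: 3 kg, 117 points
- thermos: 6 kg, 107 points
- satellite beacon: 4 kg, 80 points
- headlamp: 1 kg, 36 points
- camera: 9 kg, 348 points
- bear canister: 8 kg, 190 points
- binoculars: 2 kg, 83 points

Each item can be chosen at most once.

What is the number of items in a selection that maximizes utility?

The maximum utility within 17 kg is 584.
For example hammock + headlamp + camera + binoculars achieves it, using 15 kg.
Any selection reaching 584 contains exactly 4 items.

4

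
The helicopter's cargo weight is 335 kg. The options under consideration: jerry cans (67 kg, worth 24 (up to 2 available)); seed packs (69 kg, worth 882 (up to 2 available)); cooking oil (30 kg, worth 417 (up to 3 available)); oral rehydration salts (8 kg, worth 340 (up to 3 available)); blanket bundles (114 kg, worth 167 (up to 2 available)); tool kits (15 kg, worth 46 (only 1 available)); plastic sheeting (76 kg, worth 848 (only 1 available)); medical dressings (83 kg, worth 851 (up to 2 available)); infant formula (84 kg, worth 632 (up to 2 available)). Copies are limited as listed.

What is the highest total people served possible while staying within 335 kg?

The ratio heuristic lands on 2×seed packs + 3×cooking oil + 3×oral rehydration salts + plastic sheeting (4883) but leaves 7 kg idle.
The 76 kg tied up in plastic sheeting is better spent on medical dressings — total rises to 4886 (335 kg).

4886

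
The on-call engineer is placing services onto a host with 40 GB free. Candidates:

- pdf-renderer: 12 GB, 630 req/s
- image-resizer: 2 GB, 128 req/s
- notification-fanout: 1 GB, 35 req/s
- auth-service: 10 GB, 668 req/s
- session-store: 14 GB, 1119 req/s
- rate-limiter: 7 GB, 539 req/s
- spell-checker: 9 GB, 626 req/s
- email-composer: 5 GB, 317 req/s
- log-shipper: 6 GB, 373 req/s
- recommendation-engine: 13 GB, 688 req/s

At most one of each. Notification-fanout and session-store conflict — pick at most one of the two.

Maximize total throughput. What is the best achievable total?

Taking auth-service + session-store + rate-limiter + spell-checker: 40 GB used, 2952 in throughput.
No other feasible combination exceeds 2952.

2952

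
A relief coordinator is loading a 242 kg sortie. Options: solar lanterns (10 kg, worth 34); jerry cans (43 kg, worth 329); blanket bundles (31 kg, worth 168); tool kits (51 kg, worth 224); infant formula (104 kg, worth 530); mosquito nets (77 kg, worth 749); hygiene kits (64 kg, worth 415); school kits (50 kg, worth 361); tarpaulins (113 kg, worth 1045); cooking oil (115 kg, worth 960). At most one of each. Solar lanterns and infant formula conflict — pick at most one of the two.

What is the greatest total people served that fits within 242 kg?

Ranking by ratio (people served/kg): mosquito nets 9.73, tarpaulins 9.25, cooking oil 8.35.
Filling by ratio: jerry cans + mosquito nets + tarpaulins for 2123, with 9 kg left unused.
Dropping jerry cans frees 43 kg; slotting in school kits (50 kg) lifts the total to 2155 at 240 kg.

2155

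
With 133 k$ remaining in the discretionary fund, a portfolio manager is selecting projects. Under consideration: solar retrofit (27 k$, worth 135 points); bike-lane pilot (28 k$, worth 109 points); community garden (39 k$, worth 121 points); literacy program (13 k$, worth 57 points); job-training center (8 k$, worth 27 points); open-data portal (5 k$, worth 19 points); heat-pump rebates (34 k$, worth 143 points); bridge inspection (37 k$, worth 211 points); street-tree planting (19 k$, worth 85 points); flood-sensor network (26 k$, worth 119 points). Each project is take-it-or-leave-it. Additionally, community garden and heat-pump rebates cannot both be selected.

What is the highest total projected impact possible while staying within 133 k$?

635

Density check — bridge inspection 5.70, solar retrofit 5.00, flood-sensor network 4.58 are the best per k$.
Filling by ratio: solar retrofit + literacy program + open-data portal + bridge inspection + street-tree planting + flood-sensor network for 626, with 6 k$ left unused.
But solar retrofit + job-training center + heat-pump rebates + bridge inspection + flood-sensor network fits in 132 k$ and reaches 635.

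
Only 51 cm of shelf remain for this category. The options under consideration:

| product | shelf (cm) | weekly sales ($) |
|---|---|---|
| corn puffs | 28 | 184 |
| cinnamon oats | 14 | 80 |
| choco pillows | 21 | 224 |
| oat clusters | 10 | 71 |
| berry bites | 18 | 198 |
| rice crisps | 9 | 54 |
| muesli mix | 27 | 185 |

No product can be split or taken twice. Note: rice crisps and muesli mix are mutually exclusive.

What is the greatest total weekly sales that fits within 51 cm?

493

By weekly sales per cm: berry bites 11.00, choco pillows 10.67, oat clusters 7.10, muesli mix 6.85 lead.
Best packing: choco pillows + oat clusters + berry bites — 49 cm, 493 total.
An exhaustive check of the 128 subsets confirms 493.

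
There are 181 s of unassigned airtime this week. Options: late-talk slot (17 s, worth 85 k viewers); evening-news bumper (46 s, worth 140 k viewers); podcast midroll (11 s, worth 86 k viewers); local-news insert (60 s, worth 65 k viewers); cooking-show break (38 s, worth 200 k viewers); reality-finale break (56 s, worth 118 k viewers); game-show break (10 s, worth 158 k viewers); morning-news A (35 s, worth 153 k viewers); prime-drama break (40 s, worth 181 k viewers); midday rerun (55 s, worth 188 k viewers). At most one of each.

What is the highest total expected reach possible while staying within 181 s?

The ratio heuristic lands on late-talk slot + podcast midroll + cooking-show break + game-show break + morning-news A + prime-drama break (863) but leaves 30 s idle.
The 17 s tied up in late-talk slot is better spent on evening-news bumper — total rises to 918 (180 s).
That's the maximum — no swap from here does better than 918.

918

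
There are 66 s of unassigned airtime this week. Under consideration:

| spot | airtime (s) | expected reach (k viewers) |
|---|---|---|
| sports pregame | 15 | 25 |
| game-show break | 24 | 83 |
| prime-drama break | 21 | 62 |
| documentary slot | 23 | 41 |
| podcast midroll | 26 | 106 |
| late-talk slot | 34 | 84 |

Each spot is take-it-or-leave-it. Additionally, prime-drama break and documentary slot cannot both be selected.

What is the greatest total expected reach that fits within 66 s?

214

Density check — podcast midroll 4.08, game-show break 3.46, prime-drama break 2.95, late-talk slot 2.47 are the best per s.
Best packing: sports pregame + game-show break + podcast midroll — 65 s, 214 total.
An exhaustive check of the 64 subsets confirms 214.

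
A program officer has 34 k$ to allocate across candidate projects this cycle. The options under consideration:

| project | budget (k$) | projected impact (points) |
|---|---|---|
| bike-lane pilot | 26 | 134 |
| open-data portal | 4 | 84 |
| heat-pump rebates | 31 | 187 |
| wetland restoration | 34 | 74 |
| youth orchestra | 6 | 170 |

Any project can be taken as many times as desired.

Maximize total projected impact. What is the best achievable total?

Density check — youth orchestra 28.33, open-data portal 21.00, heat-pump rebates 6.03 are the best per k$.
The ratio ordering already packs tightly: open-data portal + 5×youth orchestra, 34 k$, 934.
Nothing else within 34 k$ beats 934.

934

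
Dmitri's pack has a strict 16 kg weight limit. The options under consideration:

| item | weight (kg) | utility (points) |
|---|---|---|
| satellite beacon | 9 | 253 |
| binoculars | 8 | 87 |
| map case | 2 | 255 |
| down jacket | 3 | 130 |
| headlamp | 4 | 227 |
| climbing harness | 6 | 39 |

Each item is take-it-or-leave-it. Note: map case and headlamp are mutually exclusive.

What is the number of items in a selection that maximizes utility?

3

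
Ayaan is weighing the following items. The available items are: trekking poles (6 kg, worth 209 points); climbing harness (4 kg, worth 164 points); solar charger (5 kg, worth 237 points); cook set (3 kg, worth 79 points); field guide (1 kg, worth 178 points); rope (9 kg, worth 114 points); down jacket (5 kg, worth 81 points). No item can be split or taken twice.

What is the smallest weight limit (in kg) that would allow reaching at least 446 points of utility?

9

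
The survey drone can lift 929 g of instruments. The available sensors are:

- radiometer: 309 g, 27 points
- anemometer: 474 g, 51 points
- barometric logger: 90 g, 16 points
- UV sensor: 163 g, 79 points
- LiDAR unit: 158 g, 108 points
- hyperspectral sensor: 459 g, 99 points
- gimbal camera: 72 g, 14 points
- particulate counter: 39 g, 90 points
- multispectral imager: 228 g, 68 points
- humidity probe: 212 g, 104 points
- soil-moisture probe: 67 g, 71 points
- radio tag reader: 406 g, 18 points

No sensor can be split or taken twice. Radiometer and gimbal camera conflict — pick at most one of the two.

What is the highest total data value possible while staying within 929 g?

520

Ranking by ratio (data value/g): particulate counter 2.31, soil-moisture probe 1.06, LiDAR unit 0.68.
Taking UV sensor + LiDAR unit + particulate counter + multispectral imager + humidity probe + soil-moisture probe: 867 g used, 520 in data value.
The closest alternative, barometric logger + UV sensor + LiDAR unit + gimbal camera + particulate counter + humidity probe + soil-moisture probe, reaches only 482.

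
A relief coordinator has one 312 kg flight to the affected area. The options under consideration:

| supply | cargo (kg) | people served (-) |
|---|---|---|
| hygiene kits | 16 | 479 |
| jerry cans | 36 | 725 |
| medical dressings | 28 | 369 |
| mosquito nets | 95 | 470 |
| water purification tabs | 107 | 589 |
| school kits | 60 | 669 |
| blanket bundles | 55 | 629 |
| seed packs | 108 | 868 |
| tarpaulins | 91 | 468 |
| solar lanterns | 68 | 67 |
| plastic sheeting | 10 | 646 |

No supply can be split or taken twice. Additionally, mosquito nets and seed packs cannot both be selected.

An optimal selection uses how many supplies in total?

Best achievable people served is 4106.
hygiene kits + jerry cans + medical dressings + water purification tabs + school kits + blanket bundles + plastic sheeting hits 4106 at 312 kg.
Every optimal selection uses 7 supplies.

7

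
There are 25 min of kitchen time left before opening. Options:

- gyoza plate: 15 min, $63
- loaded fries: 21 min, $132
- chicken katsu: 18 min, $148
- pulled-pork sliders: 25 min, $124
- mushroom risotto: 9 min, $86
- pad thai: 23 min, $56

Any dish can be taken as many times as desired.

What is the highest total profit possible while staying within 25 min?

172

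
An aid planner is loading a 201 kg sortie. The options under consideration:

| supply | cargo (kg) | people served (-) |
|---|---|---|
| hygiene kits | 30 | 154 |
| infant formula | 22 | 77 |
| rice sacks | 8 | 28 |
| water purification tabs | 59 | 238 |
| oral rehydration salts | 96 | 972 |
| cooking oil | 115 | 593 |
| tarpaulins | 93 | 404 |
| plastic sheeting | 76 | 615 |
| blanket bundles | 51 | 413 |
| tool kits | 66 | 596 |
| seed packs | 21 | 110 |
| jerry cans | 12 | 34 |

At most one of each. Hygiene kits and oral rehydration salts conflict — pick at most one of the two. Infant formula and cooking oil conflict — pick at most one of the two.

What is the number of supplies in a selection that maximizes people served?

Optimal total is 1725.
For example rice sacks + oral rehydration salts + plastic sheeting + seed packs achieves it, using 201 kg.
Every optimal selection uses 4 supplies.

4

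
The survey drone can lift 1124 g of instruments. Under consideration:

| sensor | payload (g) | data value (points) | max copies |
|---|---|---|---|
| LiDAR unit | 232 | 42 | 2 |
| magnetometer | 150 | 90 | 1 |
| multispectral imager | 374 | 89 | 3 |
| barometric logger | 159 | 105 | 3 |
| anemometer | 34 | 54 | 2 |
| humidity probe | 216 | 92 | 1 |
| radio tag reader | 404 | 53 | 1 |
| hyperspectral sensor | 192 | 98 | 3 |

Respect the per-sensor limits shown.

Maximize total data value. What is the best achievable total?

Density check — anemometer 1.59, barometric logger 0.66, magnetometer 0.60 are the best per g.
Taking the top-ratio sensors first gives magnetometer + 3×barometric logger + 2×anemometer + 2×hyperspectral sensor for 709 (1079 g).
The 150 g tied up in magnetometer is better spent on hyperspectral sensor — total rises to 717 (1121 g).

717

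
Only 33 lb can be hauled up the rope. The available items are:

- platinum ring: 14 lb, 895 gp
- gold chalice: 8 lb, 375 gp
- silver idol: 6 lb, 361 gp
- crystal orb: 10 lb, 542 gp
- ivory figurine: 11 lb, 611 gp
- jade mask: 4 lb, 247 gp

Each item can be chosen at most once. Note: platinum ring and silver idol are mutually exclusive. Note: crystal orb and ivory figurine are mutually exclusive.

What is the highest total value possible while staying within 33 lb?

1881

Ranking by ratio (value/lb): platinum ring 63.93, jade mask 61.75, silver idol 60.17, ivory figurine 55.55.
Platinum ring + gold chalice + ivory figurine uses 33 of the 33 lb and totals 1881.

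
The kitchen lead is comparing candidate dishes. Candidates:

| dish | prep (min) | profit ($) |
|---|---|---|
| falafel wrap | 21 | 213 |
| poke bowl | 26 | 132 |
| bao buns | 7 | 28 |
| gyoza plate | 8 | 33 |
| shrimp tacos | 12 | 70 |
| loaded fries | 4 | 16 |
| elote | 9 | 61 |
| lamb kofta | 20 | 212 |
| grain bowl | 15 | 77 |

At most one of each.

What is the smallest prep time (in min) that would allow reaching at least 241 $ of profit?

Need the lightest bundle worth ≥ 241.
falafel wrap + bao buns: 241 profit at 28 min.
Below 28 min the best achievable stays under 241.

28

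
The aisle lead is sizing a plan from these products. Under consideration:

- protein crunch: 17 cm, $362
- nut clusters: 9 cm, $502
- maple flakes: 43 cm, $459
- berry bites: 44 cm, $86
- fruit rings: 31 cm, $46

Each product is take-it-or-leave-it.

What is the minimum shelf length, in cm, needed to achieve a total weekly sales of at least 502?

9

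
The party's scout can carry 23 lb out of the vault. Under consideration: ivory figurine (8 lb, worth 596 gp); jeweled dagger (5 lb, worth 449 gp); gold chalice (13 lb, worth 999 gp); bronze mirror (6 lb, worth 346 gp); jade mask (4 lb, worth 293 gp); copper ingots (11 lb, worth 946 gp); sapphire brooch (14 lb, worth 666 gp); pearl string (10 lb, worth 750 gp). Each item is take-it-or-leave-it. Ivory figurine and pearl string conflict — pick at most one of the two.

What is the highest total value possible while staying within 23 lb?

1835

Density check — jeweled dagger 89.80, copper ingots 86.00, gold chalice 76.85, pearl string 75.00 are the best per lb.
Filling by ratio: jeweled dagger + jade mask + copper ingots for 1688, with 3 lb left unused.
The 5 lb tied up in jeweled dagger is better spent on ivory figurine — total rises to 1835 (23 lb).
That's the maximum — no feasible swap from here does better than 1835.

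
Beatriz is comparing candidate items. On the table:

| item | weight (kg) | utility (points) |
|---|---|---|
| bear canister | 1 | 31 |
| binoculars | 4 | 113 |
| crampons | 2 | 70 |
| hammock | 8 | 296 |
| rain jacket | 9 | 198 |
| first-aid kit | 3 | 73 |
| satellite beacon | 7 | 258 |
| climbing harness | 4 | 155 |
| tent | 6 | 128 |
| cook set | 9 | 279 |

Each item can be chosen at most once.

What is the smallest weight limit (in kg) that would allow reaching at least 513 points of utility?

14

Need the lightest bundle worth ≥ 513.
crampons + hammock + climbing harness: 521 utility at 14 kg.
Any bundle with less than 14 kg falls short of 513.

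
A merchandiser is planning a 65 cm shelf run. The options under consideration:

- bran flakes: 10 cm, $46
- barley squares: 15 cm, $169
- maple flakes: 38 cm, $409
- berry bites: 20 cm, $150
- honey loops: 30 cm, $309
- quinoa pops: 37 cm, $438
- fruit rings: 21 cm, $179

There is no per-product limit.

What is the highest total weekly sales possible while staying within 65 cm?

By weekly sales per cm: quinoa pops 11.84, barley squares 11.27, maple flakes 10.76 lead.
A density-first pass picks bran flakes + barley squares + quinoa pops — 653 at 62 cm.
The 47 cm tied up in bran flakes and quinoa pops is better spent on 3×barley squares — total rises to 676 (60 cm).

676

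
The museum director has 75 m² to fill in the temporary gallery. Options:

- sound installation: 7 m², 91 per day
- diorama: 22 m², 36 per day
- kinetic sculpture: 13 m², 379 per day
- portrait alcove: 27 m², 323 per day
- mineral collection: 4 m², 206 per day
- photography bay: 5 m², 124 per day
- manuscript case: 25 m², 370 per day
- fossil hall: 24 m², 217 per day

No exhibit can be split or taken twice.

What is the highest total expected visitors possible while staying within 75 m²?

1402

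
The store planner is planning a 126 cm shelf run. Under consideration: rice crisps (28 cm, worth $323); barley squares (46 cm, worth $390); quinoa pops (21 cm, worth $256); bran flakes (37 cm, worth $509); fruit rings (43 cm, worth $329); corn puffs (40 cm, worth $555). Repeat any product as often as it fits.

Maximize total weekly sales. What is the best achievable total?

Ranking by ratio (weekly sales/cm): corn puffs 13.88, bran flakes 13.76, quinoa pops 12.19.
Best packing: 3×corn puffs — 120 cm, 1665 total.
Nothing else within 126 cm beats 1665.

1665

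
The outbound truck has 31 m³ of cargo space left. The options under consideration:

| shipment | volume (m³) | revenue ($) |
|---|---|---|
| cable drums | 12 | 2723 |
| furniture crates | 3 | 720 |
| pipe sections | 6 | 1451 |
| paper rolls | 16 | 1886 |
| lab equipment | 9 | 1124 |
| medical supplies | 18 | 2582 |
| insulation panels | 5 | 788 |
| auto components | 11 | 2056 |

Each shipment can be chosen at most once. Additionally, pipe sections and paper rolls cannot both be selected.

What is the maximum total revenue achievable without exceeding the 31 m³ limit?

By revenue per m³: pipe sections 241.83, furniture crates 240.00, cable drums 226.92 lead.
Greedy by ratio would take cable drums + furniture crates + pipe sections + insulation panels: 26 m³ used, total 5682.
The 6 m³ tied up in pipe sections is better spent on auto components — total rises to 6287 (31 m³).
Every other selection either busts 31 m³ or breaks a pairing rule or fails to beat 6287.

6287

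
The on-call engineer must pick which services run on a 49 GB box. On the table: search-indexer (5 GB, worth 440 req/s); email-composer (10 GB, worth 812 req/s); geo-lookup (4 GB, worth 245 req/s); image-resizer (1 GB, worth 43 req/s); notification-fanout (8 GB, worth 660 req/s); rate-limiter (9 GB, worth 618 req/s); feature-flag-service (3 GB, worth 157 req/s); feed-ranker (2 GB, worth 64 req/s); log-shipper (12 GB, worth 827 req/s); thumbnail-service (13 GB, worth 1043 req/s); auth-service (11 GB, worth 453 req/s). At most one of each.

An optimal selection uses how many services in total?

6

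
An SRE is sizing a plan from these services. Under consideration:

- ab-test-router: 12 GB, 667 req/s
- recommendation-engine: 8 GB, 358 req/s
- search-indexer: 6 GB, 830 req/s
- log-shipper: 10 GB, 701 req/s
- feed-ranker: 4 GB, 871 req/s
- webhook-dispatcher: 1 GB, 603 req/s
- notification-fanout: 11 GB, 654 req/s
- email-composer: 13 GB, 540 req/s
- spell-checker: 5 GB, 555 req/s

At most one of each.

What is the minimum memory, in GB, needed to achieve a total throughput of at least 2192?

Minimise GB subject to total throughput ≥ 2192.
search-indexer + feed-ranker + webhook-dispatcher reaches 2304 using 11 GB.
Below 11 GB the best achievable stays under 2192.

11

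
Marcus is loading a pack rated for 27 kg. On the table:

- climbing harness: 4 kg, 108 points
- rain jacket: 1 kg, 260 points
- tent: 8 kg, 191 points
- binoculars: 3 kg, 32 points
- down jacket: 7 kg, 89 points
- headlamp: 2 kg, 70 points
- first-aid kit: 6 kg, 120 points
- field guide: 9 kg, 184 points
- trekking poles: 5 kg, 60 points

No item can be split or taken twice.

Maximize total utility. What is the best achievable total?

The ratio ordering already packs tightly: climbing harness + rain jacket + tent + binoculars + headlamp + field guide, 27 kg, 845.

845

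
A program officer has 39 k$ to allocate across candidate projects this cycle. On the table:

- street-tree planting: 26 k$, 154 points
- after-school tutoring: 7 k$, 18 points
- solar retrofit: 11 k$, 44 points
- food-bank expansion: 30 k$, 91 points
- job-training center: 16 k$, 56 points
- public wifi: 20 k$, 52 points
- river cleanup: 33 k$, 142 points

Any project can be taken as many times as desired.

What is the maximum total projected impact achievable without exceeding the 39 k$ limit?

198

The ratio ordering already packs tightly: street-tree planting + solar retrofit, 37 k$, 198.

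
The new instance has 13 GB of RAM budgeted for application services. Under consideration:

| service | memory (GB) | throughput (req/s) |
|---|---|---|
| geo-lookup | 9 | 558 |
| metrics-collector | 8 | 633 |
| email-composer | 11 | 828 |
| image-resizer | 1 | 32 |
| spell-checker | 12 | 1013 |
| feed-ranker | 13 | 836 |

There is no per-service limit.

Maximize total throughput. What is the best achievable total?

The ratio ordering already packs tightly: image-resizer + spell-checker, 13 GB, 1045.

1045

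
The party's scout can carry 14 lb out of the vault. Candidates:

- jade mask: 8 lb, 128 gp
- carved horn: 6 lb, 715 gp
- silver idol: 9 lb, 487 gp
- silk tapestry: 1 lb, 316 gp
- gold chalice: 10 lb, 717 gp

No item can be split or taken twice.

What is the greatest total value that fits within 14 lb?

A density-first pass picks carved horn + silk tapestry — 1031 at 7 lb.
Dropping carved horn frees 6 lb; slotting in gold chalice (10 lb) lifts the total to 1033 at 11 lb.
The closest alternative, carved horn + silk tapestry, reaches only 1031.

1033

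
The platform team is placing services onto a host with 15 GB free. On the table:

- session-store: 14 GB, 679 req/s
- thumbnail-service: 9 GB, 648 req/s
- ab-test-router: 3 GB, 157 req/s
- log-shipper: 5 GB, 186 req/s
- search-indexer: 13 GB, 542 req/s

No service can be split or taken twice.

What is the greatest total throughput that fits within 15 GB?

834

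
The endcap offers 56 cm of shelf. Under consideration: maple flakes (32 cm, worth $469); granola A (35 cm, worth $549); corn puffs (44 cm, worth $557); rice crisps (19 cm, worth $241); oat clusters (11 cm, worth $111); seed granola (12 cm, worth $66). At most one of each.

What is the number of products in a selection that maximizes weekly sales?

Optimal total is 790.
One optimal bundle: granola A + rice crisps (54 cm).
Every optimal selection uses 2 products.

2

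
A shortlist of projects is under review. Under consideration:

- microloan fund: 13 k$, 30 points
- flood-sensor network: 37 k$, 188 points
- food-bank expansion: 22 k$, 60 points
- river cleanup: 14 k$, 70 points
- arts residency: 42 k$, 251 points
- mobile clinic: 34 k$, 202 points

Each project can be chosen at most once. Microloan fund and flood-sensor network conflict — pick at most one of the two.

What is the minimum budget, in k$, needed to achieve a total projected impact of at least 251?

42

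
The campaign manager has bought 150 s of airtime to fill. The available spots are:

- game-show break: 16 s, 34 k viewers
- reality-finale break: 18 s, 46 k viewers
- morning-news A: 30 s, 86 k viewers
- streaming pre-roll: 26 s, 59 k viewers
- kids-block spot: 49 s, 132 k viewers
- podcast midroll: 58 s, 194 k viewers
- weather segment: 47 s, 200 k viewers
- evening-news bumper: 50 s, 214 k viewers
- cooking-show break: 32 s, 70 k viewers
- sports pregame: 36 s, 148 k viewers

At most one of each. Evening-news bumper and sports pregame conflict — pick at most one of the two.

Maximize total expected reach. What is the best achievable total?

546

Best packing: reality-finale break + morning-news A + weather segment + evening-news bumper — 145 s, 546 total.
An exhaustive check of the 1024 subsets confirms 546.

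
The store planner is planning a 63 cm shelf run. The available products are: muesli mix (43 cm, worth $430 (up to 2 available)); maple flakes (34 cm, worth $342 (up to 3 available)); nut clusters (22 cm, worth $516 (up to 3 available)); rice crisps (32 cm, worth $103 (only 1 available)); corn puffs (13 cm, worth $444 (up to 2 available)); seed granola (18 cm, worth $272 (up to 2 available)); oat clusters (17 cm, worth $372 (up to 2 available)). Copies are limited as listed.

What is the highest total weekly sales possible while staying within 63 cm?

1632

Greedy by ratio would take nut clusters + 2×corn puffs: 48 cm used, total 1404.
Replace nut clusters with 2×oat clusters: the trade gains 228 net, giving 1632 at 60 cm.
The spare 3 cm is too small for any remaining product, and no exchange beats 1632.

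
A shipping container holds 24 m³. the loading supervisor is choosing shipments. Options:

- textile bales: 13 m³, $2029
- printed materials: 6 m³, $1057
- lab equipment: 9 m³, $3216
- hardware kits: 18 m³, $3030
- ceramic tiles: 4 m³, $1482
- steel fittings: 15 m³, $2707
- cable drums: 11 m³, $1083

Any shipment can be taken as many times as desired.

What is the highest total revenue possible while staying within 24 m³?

8892

Taking 6×ceramic tiles: 24 m³ used, 8892 in revenue.
That's the maximum — no swap from here does better than 8892.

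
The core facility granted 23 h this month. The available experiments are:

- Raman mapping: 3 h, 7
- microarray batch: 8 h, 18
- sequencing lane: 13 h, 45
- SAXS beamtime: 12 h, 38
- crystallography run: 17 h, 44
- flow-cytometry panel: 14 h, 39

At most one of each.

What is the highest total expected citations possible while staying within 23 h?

Greedy by ratio would take Raman mapping + sequencing lane: 16 h used, total 52.
The 3 h tied up in Raman mapping is better spent on microarray batch — total rises to 63 (21 h).

63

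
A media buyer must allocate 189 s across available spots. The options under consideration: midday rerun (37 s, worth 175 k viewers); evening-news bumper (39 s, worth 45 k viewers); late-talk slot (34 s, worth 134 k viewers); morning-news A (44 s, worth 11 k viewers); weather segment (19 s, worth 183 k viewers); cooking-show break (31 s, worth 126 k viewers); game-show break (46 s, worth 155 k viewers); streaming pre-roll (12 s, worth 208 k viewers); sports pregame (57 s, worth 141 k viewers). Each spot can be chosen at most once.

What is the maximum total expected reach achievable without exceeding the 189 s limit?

981

Midday rerun + late-talk slot + weather segment + cooking-show break + game-show break + streaming pre-roll uses 179 of the 189 s and totals 981.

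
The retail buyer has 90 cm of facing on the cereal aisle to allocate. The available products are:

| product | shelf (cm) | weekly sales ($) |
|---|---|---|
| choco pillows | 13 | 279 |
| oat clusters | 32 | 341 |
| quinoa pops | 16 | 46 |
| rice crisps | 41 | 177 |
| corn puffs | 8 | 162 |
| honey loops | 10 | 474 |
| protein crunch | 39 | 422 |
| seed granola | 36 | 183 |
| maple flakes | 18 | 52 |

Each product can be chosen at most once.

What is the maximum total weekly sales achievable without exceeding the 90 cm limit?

Filling by ratio: choco pillows + corn puffs + honey loops + protein crunch + maple flakes for 1389, with 2 cm left unused.
Dropping choco pillows and maple flakes frees 31 cm; slotting in oat clusters (32 cm) lifts the total to 1399 at 89 cm.

1399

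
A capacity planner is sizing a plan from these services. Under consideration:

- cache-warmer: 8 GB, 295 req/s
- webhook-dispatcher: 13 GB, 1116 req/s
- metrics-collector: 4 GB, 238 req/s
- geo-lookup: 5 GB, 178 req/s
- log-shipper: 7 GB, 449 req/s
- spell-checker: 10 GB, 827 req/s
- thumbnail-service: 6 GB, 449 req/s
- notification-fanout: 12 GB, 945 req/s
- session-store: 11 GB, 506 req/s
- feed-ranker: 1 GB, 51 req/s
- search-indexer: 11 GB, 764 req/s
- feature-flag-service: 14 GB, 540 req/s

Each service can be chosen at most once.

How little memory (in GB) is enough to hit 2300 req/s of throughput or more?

29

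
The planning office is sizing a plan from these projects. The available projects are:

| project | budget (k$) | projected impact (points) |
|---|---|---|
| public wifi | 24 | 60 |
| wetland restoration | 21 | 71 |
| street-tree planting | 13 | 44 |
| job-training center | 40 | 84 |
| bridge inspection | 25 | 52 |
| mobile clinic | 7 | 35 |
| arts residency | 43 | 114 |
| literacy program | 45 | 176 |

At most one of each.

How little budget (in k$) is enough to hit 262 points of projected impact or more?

73

Need the lightest bundle worth ≥ 262.
wetland restoration + mobile clinic + literacy program reaches 282 using 73 k$.
Below 73 k$ the best achievable stays under 262.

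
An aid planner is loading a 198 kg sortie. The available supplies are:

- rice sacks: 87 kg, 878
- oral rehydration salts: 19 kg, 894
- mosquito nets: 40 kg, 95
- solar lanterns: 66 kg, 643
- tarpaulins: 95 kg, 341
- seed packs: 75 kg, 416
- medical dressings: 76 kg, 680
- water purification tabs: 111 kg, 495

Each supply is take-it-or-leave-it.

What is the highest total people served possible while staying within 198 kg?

2452

By people served per kg: oral rehydration salts 47.05, rice sacks 10.09, solar lanterns 9.74 lead.
A density-first pass picks rice sacks + oral rehydration salts + solar lanterns — 2415 at 172 kg.
Replace solar lanterns with medical dressings: the trade gains 37 net, giving 2452 at 182 kg.
No other feasible combination exceeds 2452.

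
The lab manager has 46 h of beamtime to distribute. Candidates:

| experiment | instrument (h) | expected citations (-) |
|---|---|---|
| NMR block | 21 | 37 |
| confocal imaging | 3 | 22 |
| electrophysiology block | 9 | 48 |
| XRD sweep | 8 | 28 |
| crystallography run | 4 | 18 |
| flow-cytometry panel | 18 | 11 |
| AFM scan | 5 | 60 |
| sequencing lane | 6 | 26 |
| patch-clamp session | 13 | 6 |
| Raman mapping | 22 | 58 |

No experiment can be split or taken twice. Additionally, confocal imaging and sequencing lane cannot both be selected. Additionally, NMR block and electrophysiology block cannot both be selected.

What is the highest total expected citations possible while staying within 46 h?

210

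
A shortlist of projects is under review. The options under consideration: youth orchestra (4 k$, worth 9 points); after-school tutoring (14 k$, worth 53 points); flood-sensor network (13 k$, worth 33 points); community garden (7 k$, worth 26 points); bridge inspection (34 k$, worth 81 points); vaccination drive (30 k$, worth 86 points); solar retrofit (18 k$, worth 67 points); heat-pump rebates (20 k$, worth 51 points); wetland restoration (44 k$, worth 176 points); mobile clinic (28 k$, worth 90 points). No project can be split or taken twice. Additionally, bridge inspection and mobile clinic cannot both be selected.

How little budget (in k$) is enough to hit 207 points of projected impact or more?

Minimise k$ subject to total projected impact ≥ 207.
Taking youth orchestra + community garden + wetland restoration gives 211 (≥ 207) for 55 k$.
Below 55 k$ the best achievable stays under 207.

55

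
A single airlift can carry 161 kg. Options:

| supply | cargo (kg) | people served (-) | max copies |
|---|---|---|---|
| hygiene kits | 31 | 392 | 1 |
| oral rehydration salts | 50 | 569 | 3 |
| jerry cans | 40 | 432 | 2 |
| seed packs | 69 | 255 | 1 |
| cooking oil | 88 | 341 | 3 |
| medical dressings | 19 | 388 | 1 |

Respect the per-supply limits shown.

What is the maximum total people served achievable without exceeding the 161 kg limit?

Taking the top-ratio supplies first gives hygiene kits + 2×oral rehydration salts + medical dressings for 1918 (150 kg).
Dropping hygiene kits frees 31 kg; slotting in jerry cans (40 kg) lifts the total to 1958 at 159 kg.
The spare 2 kg is too small for any remaining supply, and no exchange beats 1958.

1958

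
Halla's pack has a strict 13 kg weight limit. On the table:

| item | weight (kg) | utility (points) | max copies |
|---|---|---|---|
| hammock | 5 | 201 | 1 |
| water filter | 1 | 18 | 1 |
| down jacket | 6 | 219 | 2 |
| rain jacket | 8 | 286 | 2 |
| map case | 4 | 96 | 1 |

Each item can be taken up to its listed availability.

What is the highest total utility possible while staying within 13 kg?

487

A density-first pass picks hammock + water filter + down jacket — 438 at 12 kg.
The 7 kg tied up in water filter and down jacket is better spent on rain jacket — total rises to 487 (13 kg).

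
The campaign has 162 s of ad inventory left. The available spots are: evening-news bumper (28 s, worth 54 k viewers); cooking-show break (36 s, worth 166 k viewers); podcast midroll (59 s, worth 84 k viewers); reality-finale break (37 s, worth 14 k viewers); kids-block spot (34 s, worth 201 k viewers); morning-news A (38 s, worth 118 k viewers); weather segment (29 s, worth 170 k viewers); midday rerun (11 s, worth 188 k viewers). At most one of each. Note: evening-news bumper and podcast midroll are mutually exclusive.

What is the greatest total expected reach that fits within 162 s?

843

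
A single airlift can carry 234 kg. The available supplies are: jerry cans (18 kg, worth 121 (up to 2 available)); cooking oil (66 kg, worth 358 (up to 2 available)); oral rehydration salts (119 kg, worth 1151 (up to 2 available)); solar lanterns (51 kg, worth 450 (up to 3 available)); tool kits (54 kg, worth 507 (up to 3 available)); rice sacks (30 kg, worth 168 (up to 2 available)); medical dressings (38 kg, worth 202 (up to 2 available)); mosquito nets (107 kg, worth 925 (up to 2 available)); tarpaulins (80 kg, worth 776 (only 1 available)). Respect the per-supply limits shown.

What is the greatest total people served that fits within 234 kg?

The ratio heuristic lands on jerry cans + oral rehydration salts + tarpaulins (2048) but leaves 17 kg idle.
Replace jerry cans and tarpaulins with 2×tool kits: the trade gains 117 net, giving 2165 at 227 kg.
The spare 7 kg is too small for any remaining supply, and no exchange beats 2165.

2165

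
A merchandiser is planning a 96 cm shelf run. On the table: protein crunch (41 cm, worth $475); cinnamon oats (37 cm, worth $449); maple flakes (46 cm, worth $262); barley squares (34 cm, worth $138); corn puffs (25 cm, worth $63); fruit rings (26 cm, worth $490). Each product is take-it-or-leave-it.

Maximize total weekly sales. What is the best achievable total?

The ratio heuristic lands on cinnamon oats + corn puffs + fruit rings (1002) but leaves 8 cm idle.
Replace cinnamon oats with protein crunch: the trade gains 26 net, giving 1028 at 92 cm.
Every other selection either busts 96 cm or fails to beat 1028.

1028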